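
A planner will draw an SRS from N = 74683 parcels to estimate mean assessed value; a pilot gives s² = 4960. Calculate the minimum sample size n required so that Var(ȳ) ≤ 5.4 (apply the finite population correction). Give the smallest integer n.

Without fpc, n₀ = s²/D = 4960/5.4 = 918.5185.
With fpc, (1 − n/N)·s²/n ≤ D requires n ≥ n₀/(1 + n₀/N) = 918.5185/(1 + 918.5185/74683) = 907.3590.
Rounding up, n = 908.

908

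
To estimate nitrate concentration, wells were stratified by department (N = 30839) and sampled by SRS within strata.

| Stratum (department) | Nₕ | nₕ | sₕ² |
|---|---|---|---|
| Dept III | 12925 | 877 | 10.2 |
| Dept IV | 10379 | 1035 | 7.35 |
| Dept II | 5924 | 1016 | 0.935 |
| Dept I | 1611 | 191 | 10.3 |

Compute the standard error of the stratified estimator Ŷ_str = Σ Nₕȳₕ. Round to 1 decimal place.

1627.9

Var(Ŷ_str) = Σₕ Nₕ²(1 − fₕ)sₕ²/nₕ.
Dept III: 12925²·(1 − 877/12925)·10.2/877 = 1.8111153 × 10^6.
Dept IV: 10379²·(1 − 1035/10379)·7.35/1035 = 688708.32.
Dept II: 5924²·(1 − 1016/5924)·0.935/1016 = 26757.005.
Dept I: 1611²·(1 − 191/1611)·10.3/191 = 123363.8.
Sum = 2.6499444 × 10^6.
SE = √(2.6499444 × 10^6) = 1627.9.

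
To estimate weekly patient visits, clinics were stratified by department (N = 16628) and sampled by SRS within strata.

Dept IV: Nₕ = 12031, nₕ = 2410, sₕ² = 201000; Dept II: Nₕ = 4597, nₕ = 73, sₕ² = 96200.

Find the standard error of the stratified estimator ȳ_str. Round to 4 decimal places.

Var(ȳ_str) = Σₕ Wₕ²(1 − fₕ)sₕ²/nₕ with Wₕ = Nₕ/N, N = 16628.
Dept IV: Wₕ = 0.72353861; term = 0.72353861²·(1 − 0.20031585)·201000/2410 = 34.915714.
Dept II: Wₕ = 0.27646139; term = 0.27646139²·(1 − 0.01587992)·96200/73 = 99.121823.
Sum = 134.03754.
SE = √(134.03754) = 11.5775.

11.5775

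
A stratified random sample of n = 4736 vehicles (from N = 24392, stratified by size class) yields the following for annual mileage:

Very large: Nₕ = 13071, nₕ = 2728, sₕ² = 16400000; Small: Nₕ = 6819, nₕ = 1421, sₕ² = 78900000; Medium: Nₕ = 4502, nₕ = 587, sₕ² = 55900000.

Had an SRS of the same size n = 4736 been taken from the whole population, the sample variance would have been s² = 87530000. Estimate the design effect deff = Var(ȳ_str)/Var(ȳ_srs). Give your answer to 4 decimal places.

Var(ȳ_str) = Σ Wₕ²(1−fₕ)sₕ²/nₕ with Wₕ = Nₕ/24392:
  Very large: (13071/24392)²·(1−2728/13071)·16400000/2728 = 1366.0292
  Small: (6819/24392)²·(1−1421/6819)·78900000/1421 = 3435.1181
  Medium: (4502/24392)²·(1−587/4502)·55900000/587 = 2821.0848
  → Var(ȳ_str) = 7622.2321.
Var(ȳ_srs) = (1 − 4736/24392)·87530000/4736 = 14893.37.
deff = 7622.2321 / 14893.37 = 0.5118.

0.5118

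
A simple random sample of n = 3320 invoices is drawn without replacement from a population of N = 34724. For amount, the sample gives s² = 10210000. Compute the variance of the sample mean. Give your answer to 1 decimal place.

Under SRS without replacement, Var(ȳ) = (1 − f)·s²/n with f = n/N = 3320/34724 = 0.09561110.
Var(ȳ) = (1 − 0.09561110)·10210000/3320 = 0.90438890·3075.3012 = 2781.2683.

2781.3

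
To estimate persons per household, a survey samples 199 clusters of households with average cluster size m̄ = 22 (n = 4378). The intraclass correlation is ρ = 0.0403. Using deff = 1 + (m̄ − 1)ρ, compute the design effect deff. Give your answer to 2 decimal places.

deff = 1 + (22 − 1)·0.0403 = 1 + 0.8463 = 1.8463.

1.85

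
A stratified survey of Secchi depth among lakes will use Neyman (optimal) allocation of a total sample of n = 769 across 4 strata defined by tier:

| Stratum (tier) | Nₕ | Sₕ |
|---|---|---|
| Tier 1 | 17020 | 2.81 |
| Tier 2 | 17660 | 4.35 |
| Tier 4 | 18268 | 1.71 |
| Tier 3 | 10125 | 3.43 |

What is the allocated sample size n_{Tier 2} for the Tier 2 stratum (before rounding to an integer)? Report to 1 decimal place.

309.9

Neyman allocation: nₕ = n·NₕSₕ / Σⱼ NⱼSⱼ.
Σ NⱼSⱼ = 17020·2.81 + 17660·4.35 + 18268·1.71 + 10125·3.43 = 190614.23.
n_{Tier 2} = 769·17660·4.35 / 190614.23 = 309.9.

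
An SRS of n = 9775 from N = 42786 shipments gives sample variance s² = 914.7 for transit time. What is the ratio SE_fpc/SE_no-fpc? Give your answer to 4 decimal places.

0.8784

f = n/N = 9775/42786 = 0.22846258.
SE_no-fpc = √(s²/n) = 0.30590104; SE_fpc = √((1−f)s²/n) = 0.26869492.
Ratio = √(1−f) = 0.87837203.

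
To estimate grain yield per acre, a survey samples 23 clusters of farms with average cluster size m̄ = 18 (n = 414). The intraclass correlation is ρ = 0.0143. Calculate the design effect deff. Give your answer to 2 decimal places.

1.24

deff = 1 + (18 − 1)·0.0143 = 1 + 0.2431 = 1.2431.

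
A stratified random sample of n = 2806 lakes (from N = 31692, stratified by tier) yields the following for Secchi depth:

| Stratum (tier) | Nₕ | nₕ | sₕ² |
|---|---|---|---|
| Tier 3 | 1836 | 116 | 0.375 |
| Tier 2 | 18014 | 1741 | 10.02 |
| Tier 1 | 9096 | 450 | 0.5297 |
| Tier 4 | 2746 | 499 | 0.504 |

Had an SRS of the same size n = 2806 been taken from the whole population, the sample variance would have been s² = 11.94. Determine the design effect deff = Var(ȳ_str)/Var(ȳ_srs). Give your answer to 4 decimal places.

Var(ȳ_str) = Σ Wₕ²(1−fₕ)sₕ²/nₕ with Wₕ = Nₕ/31692:
  Tier 3: (1836/31692)²·(1−116/1836)·0.375/116 = 1.0164245 × 10^-5
  Tier 2: (18014/31692)²·(1−1741/18014)·10.02/1741 = 0.0016797608
  Tier 1: (9096/31692)²·(1−450/9096)·0.5297/450 = 9.2168782 × 10^-5
  Tier 4: (2746/31692)²·(1−499/2746)·0.504/499 = 6.2048931 × 10^-6
  → Var(ȳ_str) = 0.0017882987.
Var(ȳ_srs) = (1 − 2806/31692)·11.94/2806 = 0.0038784163.
deff = 0.0017882987 / 0.0038784163 = 0.4611.

0.4611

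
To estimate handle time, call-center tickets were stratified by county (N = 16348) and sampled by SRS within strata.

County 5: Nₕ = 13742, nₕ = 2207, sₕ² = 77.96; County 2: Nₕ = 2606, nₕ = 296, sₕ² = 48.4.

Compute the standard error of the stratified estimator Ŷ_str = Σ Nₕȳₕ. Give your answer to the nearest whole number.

2566

Var(Ŷ_str) = Σₕ Nₕ²(1 − fₕ)sₕ²/nₕ.
County 5: 13742²·(1 − 2207/13742)·77.96/2207 = 5.5993426 × 10^6.
County 2: 2606²·(1 − 296/2606)·48.4/296 = 984328.46.
Sum = 6.5836711 × 10^6.
SE = √(6.5836711 × 10^6) = 2566.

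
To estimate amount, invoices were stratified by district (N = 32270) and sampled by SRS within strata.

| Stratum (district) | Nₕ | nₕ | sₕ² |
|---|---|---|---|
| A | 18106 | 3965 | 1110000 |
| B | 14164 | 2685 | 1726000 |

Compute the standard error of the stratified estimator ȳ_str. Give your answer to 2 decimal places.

Var(ȳ_str) = Σₕ Wₕ²(1 − fₕ)sₕ²/nₕ with Wₕ = Nₕ/N, N = 32270.
A: Wₕ = 0.56107840; term = 0.56107840²·(1 − 0.21898818)·1110000/3965 = 68.831066.
B: Wₕ = 0.43892160; term = 0.43892160²·(1 − 0.18956509)·1726000/2685 = 100.36645.
Sum = 169.19752.
SE = √(169.19752) = 13.01.

13.01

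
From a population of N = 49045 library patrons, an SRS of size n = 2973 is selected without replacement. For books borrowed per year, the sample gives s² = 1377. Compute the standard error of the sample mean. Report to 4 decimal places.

Under SRS without replacement, Var(ȳ) = (1 − f)·s²/n with f = n/N = 2973/49045 = 0.06061780.
Var(ȳ) = (1 − 0.06061780)·1377/2973 = 0.93938220·0.46316852 = 0.43509226.
SE(ȳ) = √(0.43509226) = 0.6596.

0.6596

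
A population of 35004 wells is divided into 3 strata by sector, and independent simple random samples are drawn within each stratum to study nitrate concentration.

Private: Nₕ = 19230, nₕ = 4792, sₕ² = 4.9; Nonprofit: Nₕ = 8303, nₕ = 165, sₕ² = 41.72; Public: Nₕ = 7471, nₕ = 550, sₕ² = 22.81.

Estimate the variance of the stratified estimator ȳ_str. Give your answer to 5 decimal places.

0.01593

Var(ȳ_str) = Σₕ Wₕ²(1 − fₕ)sₕ²/nₕ with Wₕ = Nₕ/N, N = 35004.
Private: Wₕ = 0.54936579; term = 0.54936579²·(1 − 0.24919397)·4.9/4792 = 2.3170225 × 10^-4.
Nonprofit: Wₕ = 0.23720146; term = 0.23720146²·(1 − 0.01987234)·41.72/165 = 0.01394369.
Public: Wₕ = 0.21343275; term = 0.21343275²·(1 − 0.07361799)·22.81/550 = 0.0017501482.
Sum = 0.01592554.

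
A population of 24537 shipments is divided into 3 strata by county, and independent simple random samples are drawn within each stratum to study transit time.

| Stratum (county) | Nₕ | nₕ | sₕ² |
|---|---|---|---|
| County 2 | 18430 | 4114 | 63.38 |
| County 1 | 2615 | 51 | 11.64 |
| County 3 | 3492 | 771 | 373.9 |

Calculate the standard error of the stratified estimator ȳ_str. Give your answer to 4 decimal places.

0.1302

Var(ȳ_str) = Σₕ Wₕ²(1 − fₕ)sₕ²/nₕ with Wₕ = Nₕ/N, N = 24537.
County 2: Wₕ = 0.75111057; term = 0.75111057²·(1 − 0.22322301)·63.38/4114 = 0.0067513721.
County 1: Wₕ = 0.10657375; term = 0.10657375²·(1 − 0.01950287)·11.64/51 = 0.002541731.
County 3: Wₕ = 0.14231569; term = 0.14231569²·(1 − 0.22079038)·373.9/771 = 0.007653515.
Sum = 0.016946618.
SE = √(0.016946618) = 0.1302.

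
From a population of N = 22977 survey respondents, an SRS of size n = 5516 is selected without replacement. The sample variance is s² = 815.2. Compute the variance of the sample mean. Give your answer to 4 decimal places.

0.1123

Under SRS without replacement, Var(ȳ) = (1 − f)·s²/n with f = n/N = 5516/22977 = 0.24006615.
Var(ȳ) = (1 − 0.24006615)·815.2/5516 = 0.75993385·0.14778825 = 0.1123093.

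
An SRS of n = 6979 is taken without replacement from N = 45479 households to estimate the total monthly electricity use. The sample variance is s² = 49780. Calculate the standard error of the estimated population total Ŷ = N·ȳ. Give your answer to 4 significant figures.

Var(Ŷ) = N²·Var(ȳ) = N²·(1 − n/N)·s²/n.
f = 6979/45479 = 0.15345544; Var(ȳ) = 0.84654456·49780/6979 = 6.0382559.
Var(Ŷ) = 45479² · 6.0382559 = 1.2489163 × 10^10.
SE(Ŷ) = √(1.2489163 × 10^10) = 111800.

111800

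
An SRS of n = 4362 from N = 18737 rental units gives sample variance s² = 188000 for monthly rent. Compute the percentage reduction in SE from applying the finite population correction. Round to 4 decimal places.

f = n/N = 4362/18737 = 0.23280141.
SE_no-fpc = √(s²/n) = 6.5650206; SE_fpc = √((1−f)s²/n) = 5.7502932.
Ratio = √(1−f) = 0.87589873. Reduction = 100·(1 − 0.87589873) = 12.4101%.

12.4101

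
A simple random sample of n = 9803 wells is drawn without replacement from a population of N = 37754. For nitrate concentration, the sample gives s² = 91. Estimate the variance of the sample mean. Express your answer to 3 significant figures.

0.00687

Under SRS without replacement, Var(ȳ) = (1 − f)·s²/n with f = n/N = 9803/37754 = 0.25965461.
Var(ȳ) = (1 − 0.25965461)·91/9803 = 0.74034539·0.0092828726 = 0.006872532.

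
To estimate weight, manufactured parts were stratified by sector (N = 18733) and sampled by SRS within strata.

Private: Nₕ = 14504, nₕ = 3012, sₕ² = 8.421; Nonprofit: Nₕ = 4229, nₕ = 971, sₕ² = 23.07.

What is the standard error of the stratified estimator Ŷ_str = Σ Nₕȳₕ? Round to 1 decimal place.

890.7

Var(Ŷ_str) = Σₕ Nₕ²(1 − fₕ)sₕ²/nₕ.
Private: 14504²·(1 − 3012/14504)·8.421/3012 = 466006.64.
Nonprofit: 4229²·(1 − 971/4229)·23.07/971 = 327353.61.
Sum = 793360.25.
SE = √(793360.25) = 890.7.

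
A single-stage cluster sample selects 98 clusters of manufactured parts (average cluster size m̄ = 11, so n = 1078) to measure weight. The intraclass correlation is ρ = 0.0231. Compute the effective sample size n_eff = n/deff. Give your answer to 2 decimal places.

875.71

deff = 1 + (11 − 1)·0.0231 = 1 + 0.231 = 1.231.
n_eff = 1078 / 1.231 = 875.71.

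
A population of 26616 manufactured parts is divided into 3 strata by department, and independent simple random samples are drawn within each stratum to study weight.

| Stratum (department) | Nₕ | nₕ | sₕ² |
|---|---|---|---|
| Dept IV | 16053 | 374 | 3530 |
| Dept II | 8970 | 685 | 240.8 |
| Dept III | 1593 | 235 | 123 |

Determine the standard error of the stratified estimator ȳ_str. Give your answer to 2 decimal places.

1.84

Var(ȳ_str) = Σₕ Wₕ²(1 − fₕ)sₕ²/nₕ with Wₕ = Nₕ/N, N = 26616.
Dept IV: Wₕ = 0.60313345; term = 0.60313345²·(1 − 0.02329783)·3530/374 = 3.353452.
Dept II: Wₕ = 0.33701533; term = 0.33701533²·(1 − 0.07636566)·240.8/685 = 0.036877824.
Dept III: Wₕ = 0.05985122; term = 0.05985122²·(1 − 0.14752040)·123/235 = 0.0015983328.
Sum = 3.3919282.
SE = √(3.3919282) = 1.84.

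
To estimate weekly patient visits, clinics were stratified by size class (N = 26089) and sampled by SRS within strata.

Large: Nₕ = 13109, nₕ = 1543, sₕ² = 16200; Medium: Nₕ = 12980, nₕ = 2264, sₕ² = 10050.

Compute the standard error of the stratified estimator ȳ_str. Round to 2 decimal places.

1.80

Var(ȳ_str) = Σₕ Wₕ²(1 − fₕ)sₕ²/nₕ with Wₕ = Nₕ/N, N = 26089.
Large: Wₕ = 0.50247231; term = 0.50247231²·(1 − 0.11770539)·16200/1543 = 2.3387671.
Medium: Wₕ = 0.49752769; term = 0.49752769²·(1 − 0.17442219)·10050/2264 = 0.9071564.
Sum = 3.2459235.
SE = √(3.2459235) = 1.80.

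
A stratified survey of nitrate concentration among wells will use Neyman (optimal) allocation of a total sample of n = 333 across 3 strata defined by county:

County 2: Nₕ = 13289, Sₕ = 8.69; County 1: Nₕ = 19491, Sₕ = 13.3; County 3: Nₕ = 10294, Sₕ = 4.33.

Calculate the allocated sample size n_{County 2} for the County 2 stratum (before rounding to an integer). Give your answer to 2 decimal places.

91.72

Neyman allocation: nₕ = n·NₕSₕ / Σⱼ NⱼSⱼ.
Σ NⱼSⱼ = 13289·8.69 + 19491·13.3 + 10294·4.33 = 419284.73.
n_{County 2} = 333·13289·8.69 / 419284.73 = 91.72.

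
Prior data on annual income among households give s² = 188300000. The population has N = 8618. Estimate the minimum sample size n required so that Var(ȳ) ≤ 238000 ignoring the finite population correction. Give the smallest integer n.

792

Without fpc, n₀ = s²/D = 188300000/238000 = 791.1765.
Rounding up, n = 792.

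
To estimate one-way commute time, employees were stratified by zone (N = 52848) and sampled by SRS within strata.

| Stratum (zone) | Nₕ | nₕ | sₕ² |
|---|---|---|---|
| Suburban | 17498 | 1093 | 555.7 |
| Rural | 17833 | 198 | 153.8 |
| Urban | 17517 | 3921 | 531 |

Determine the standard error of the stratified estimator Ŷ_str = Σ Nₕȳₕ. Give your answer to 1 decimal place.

20554.3

Var(Ŷ_str) = Σₕ Nₕ²(1 − fₕ)sₕ²/nₕ.
Suburban: 17498²·(1 − 1093/17498)·555.7/1093 = 1.4594354 × 10^8.
Rural: 17833²·(1 − 198/17833)·153.8/198 = 2.4428175 × 10^8.
Urban: 17517²·(1 − 3921/17517)·531/3921 = 3.2252885 × 10^7.
Sum = 4.2247818 × 10^8.
SE = √(4.2247818 × 10^8) = 20554.3.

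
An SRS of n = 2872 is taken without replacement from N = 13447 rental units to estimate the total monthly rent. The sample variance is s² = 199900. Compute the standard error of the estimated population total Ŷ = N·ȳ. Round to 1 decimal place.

99487.2

Var(Ŷ) = N²·Var(ȳ) = N²·(1 − n/N)·s²/n.
f = 2872/13447 = 0.21357924; Var(ȳ) = 0.78642076·199900/2872 = 54.737295.
Var(Ŷ) = 13447² · 54.737295 = 9.8976967 × 10^9.
SE(Ŷ) = √(9.8976967 × 10^9) = 99487.2.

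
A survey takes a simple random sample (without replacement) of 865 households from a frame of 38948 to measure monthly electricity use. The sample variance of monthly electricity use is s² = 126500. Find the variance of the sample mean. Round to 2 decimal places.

Under SRS without replacement, Var(ȳ) = (1 − f)·s²/n with f = n/N = 865/38948 = 0.02220910.
Var(ȳ) = (1 − 0.02220910)·126500/865 = 0.97779090·146.24277 = 142.99485.

142.99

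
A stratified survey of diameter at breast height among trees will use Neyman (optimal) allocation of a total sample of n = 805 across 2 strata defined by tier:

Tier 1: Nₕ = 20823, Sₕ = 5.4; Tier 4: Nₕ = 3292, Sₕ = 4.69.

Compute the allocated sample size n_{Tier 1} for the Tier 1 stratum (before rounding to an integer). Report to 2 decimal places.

Neyman allocation: nₕ = n·NₕSₕ / Σⱼ NⱼSⱼ.
Σ NⱼSⱼ = 20823·5.4 + 3292·4.69 = 127883.68.
n_{Tier 1} = 805·20823·5.4 / 127883.68 = 707.81.

707.81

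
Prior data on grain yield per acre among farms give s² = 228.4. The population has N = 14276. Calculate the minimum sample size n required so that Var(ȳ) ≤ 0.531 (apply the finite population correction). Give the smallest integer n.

418

Without fpc, n₀ = s²/D = 228.4/0.531 = 430.1318.
With fpc, (1 − n/N)·s²/n ≤ D requires n ≥ n₀/(1 + n₀/N) = 430.1318/(1 + 430.1318/14276) = 417.5511.
Rounding up, n = 418.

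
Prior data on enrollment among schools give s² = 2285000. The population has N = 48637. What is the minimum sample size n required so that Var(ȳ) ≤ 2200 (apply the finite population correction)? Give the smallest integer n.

Without fpc, n₀ = s²/D = 2285000/2200 = 1038.6364.
With fpc, (1 − n/N)·s²/n ≤ D requires n ≥ n₀/(1 + n₀/N) = 1038.6364/(1 + 1038.6364/48637) = 1016.9202.
Rounding up, n = 1017.

1017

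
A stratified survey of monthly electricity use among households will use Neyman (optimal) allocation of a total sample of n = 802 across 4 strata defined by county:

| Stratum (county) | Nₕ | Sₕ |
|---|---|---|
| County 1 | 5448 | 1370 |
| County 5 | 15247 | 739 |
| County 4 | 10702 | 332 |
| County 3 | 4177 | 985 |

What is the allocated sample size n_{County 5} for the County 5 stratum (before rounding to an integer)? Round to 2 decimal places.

Neyman allocation: nₕ = n·NₕSₕ / Σⱼ NⱼSⱼ.
Σ NⱼSⱼ = 5448·1370 + 15247·739 + 10702·332 + 4177·985 = 2.6398702 × 10^7.
n_{County 5} = 802·15247·739 / (2.6398702 × 10^7) = 342.31.

342.31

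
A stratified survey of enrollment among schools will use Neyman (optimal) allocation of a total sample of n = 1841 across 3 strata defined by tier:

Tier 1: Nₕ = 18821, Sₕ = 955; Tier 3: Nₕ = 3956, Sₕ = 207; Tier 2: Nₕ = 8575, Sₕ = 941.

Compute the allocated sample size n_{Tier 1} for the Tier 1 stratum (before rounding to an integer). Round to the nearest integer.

Neyman allocation: nₕ = n·NₕSₕ / Σⱼ NⱼSⱼ.
Σ NⱼSⱼ = 18821·955 + 3956·207 + 8575·941 = 2.6862022 × 10^7.
n_{Tier 1} = 1841·18821·955 / (2.6862022 × 10^7) = 1232.

1232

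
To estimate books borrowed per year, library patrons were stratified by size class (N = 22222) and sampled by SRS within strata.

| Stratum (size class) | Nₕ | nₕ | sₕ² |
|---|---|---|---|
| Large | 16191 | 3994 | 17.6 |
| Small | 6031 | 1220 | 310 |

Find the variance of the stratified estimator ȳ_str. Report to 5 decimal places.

0.01669

Var(ȳ_str) = Σₕ Wₕ²(1 − fₕ)sₕ²/nₕ with Wₕ = Nₕ/N, N = 22222.
Large: Wₕ = 0.72860229; term = 0.72860229²·(1 − 0.24668025)·17.6/3994 = 0.0017622398.
Small: Wₕ = 0.27139771; term = 0.27139771²·(1 − 0.20228818)·310/1220 = 0.014930016.
Sum = 0.016692256.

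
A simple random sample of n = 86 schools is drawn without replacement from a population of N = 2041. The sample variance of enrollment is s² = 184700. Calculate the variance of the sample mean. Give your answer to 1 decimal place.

2057.2

Under SRS without replacement, Var(ȳ) = (1 − f)·s²/n with f = n/N = 86/2041 = 0.04213621.
Var(ȳ) = (1 − 0.04213621)·184700/86 = 0.95786379·2147.6744 = 2057.1796.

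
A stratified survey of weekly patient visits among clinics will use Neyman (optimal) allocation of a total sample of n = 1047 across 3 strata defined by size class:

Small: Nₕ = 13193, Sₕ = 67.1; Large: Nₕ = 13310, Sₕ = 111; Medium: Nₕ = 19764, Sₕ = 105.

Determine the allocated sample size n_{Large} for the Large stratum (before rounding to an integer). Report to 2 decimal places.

348.56

Neyman allocation: nₕ = n·NₕSₕ / Σⱼ NⱼSⱼ.
Σ NⱼSⱼ = 13193·67.1 + 13310·111 + 19764·105 = 4.4378803 × 10^6.
n_{Large} = 1047·13310·111 / (4.4378803 × 10^6) = 348.56.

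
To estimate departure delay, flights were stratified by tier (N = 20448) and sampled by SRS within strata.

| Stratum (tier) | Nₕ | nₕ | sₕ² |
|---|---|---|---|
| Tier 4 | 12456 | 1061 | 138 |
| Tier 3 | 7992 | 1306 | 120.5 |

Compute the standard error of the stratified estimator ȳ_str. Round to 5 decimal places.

0.23652

Var(ȳ_str) = Σₕ Wₕ²(1 − fₕ)sₕ²/nₕ with Wₕ = Nₕ/N, N = 20448.
Tier 4: Wₕ = 0.60915493; term = 0.60915493²·(1 − 0.08517983)·138/1061 = 0.044152465.
Tier 3: Wₕ = 0.39084507; term = 0.39084507²·(1 − 0.16341341)·120.5/1306 = 0.011791364.
Sum = 0.055943829.
SE = √(0.055943829) = 0.23652.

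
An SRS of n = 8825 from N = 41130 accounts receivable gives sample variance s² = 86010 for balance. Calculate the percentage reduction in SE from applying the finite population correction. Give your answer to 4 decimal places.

f = n/N = 8825/41130 = 0.21456358.
SE_no-fpc = √(s²/n) = 3.1218866; SE_fpc = √((1−f)s²/n) = 2.7667673.
Ratio = √(1−f) = 0.88624851. Reduction = 100·(1 − 0.88624851) = 11.3751%.

11.3751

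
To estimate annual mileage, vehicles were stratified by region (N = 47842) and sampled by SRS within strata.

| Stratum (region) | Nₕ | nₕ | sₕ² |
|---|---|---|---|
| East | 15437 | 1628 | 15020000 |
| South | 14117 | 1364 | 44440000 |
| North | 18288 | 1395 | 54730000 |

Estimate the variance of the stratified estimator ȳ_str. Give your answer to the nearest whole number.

8717

Var(ȳ_str) = Σₕ Wₕ²(1 − fₕ)sₕ²/nₕ with Wₕ = Nₕ/N, N = 47842.
East: Wₕ = 0.32266628; term = 0.32266628²·(1 − 0.10546091)·15020000/1628 = 859.25489.
South: Wₕ = 0.29507546; term = 0.29507546²·(1 − 0.09662110)·44440000/1364 = 2562.6884.
North: Wₕ = 0.38225827; term = 0.38225827²·(1 − 0.07627953)·54730000/1395 = 5295.483.
Sum = 8717.4263.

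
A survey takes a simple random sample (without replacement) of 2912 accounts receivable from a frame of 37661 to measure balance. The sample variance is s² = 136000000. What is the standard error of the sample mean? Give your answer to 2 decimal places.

Under SRS without replacement, Var(ȳ) = (1 − f)·s²/n with f = n/N = 2912/37661 = 0.07732137.
Var(ȳ) = (1 − 0.07732137)·136000000/2912 = 0.92267863·46703.297 = 43092.134.
SE(ȳ) = √(43092.134) = 207.59.

207.59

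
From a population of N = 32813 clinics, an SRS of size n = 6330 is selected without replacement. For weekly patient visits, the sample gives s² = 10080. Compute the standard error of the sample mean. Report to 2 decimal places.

1.13

Under SRS without replacement, Var(ȳ) = (1 − f)·s²/n with f = n/N = 6330/32813 = 0.19291135.
Var(ȳ) = (1 − 0.19291135)·10080/6330 = 0.80708865·1.5924171 = 1.2852217.
SE(ȳ) = √(1.2852217) = 1.13.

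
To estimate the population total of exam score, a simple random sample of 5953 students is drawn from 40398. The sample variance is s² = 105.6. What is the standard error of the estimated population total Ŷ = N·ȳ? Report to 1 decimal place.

Var(Ŷ) = N²·Var(ȳ) = N²·(1 − n/N)·s²/n.
f = 5953/40398 = 0.14735878; Var(ȳ) = 0.85264122·105.6/5953 = 0.015124964.
Var(Ŷ) = 40398² · 0.015124964 = 2.4683917 × 10^7.
SE(Ŷ) = √(2.4683917 × 10^7) = 4968.3.

4968.3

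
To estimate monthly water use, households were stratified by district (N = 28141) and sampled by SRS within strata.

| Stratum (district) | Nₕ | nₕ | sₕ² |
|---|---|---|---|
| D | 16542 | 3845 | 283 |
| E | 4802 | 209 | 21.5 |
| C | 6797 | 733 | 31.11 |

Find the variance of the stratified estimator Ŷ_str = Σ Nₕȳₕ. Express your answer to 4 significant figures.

Var(Ŷ_str) = Σₕ Nₕ²(1 − fₕ)sₕ²/nₕ.
D: 16542²·(1 − 3845/16542)·283/3845 = 1.5458923 × 10^7.
E: 4802²·(1 − 209/4802)·21.5/209 = 2.2688761 × 10^6.
C: 6797²·(1 − 733/6797)·31.11/733 = 1.749333 × 10^6.
Sum = 1.9477132 × 10^7.

1.948 × 10^7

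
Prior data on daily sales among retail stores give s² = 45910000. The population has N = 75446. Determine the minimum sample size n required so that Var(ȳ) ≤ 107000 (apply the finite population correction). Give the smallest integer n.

427

Without fpc, n₀ = s²/D = 45910000/107000 = 429.0654.
With fpc, (1 − n/N)·s²/n ≤ D requires n ≥ n₀/(1 + n₀/N) = 429.0654/(1 + 429.0654/75446) = 426.6391.
Rounding up, n = 427.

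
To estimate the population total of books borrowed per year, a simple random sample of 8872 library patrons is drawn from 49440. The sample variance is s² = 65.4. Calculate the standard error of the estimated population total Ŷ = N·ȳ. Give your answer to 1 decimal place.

3845.1

Var(Ŷ) = N²·Var(ȳ) = N²·(1 − n/N)·s²/n.
f = 8872/49440 = 0.17944984; Var(ȳ) = 0.82055016·65.4/8872 = 0.0060486903.
Var(Ŷ) = 49440² · 0.0060486903 = 1.4784896 × 10^7.
SE(Ŷ) = √(1.4784896 × 10^7) = 3845.1.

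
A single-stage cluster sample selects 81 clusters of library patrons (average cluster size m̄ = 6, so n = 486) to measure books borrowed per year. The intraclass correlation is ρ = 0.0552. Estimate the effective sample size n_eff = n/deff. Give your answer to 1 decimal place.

380.9

deff = 1 + (6 − 1)·0.0552 = 1 + 0.276 = 1.276.
n_eff = 486 / 1.276 = 380.9.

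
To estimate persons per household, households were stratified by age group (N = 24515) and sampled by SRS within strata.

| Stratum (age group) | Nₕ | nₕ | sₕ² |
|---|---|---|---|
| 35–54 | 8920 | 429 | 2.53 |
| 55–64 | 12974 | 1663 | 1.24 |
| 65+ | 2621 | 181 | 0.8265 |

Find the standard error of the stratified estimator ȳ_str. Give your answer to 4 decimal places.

0.0312

Var(ȳ_str) = Σₕ Wₕ²(1 − fₕ)sₕ²/nₕ with Wₕ = Nₕ/N, N = 24515.
35–54: Wₕ = 0.36385886; term = 0.36385886²·(1 − 0.04809417)·2.53/429 = 7.4322982 × 10^-4.
55–64: Wₕ = 0.52922700; term = 0.52922700²·(1 − 0.12817944)·1.24/1663 = 1.820709 × 10^-4.
65+: Wₕ = 0.10691413; term = 0.10691413²·(1 − 0.06905761)·0.8265/181 = 4.8591168 × 10^-5.
Sum = 9.7389189 × 10^-4.
SE = √(9.7389189 × 10^-4) = 0.0312.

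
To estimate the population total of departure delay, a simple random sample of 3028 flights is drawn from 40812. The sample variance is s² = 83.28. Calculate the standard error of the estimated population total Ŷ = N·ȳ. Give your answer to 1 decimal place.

Var(Ŷ) = N²·Var(ȳ) = N²·(1 − n/N)·s²/n.
f = 3028/40812 = 0.07419386; Var(ȳ) = 0.92580614·83.28/3028 = 0.025462726.
Var(Ŷ) = 40812² · 0.025462726 = 4.2411209 × 10^7.
SE(Ŷ) = √(4.2411209 × 10^7) = 6512.4.

6512.4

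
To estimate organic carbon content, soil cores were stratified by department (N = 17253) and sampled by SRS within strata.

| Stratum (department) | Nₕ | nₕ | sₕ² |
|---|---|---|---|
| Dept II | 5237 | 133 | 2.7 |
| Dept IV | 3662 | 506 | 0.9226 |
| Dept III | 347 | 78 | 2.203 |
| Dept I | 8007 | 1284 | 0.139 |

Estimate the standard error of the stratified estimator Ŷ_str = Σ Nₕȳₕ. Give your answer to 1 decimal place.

756.4

Var(Ŷ_str) = Σₕ Nₕ²(1 − fₕ)sₕ²/nₕ.
Dept II: 5237²·(1 − 133/5237)·2.7/133 = 542631.95.
Dept IV: 3662²·(1 − 506/3662)·0.9226/506 = 21072.607.
Dept III: 347²·(1 − 78/347)·2.203/78 = 2636.3414.
Dept I: 8007²·(1 − 1284/8007)·0.139/1284 = 5827.5058.
Sum = 572168.4.
SE = √(572168.4) = 756.4.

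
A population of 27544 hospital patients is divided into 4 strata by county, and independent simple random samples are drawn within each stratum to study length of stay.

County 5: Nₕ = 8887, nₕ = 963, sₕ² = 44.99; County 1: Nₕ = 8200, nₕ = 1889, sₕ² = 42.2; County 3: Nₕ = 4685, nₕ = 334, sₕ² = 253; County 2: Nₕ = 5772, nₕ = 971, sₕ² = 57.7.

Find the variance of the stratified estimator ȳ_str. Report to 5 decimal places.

Var(ȳ_str) = Σₕ Wₕ²(1 − fₕ)sₕ²/nₕ with Wₕ = Nₕ/N, N = 27544.
County 5: Wₕ = 0.32264740; term = 0.32264740²·(1 − 0.10836053)·44.99/963 = 0.0043364599.
County 1: Wₕ = 0.29770549; term = 0.29770549²·(1 − 0.23036585)·42.2/1889 = 0.001523837.
County 3: Wₕ = 0.17009149; term = 0.17009149²·(1 − 0.07129136)·253/334 = 0.020352545.
County 2: Wₕ = 0.20955562; term = 0.20955562²·(1 − 0.16822592)·57.7/971 = 0.002170504.
Sum = 0.028383346.

0.02838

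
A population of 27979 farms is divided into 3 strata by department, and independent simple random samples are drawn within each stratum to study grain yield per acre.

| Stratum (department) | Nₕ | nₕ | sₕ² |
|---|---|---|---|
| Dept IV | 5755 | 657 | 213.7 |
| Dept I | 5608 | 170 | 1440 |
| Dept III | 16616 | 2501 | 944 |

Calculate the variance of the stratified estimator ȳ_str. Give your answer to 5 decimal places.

Var(ȳ_str) = Σₕ Wₕ²(1 − fₕ)sₕ²/nₕ with Wₕ = Nₕ/N, N = 27979.
Dept IV: Wₕ = 0.20568998; term = 0.20568998²·(1 − 0.11416160)·213.7/657 = 0.012190456.
Dept I: Wₕ = 0.20043604; term = 0.20043604²·(1 − 0.03031384)·1440/170 = 0.32998667.
Dept III: Wₕ = 0.59387398; term = 0.59387398²·(1 − 0.15051757)·944/2501 = 0.11308403.
Sum = 0.45526116.

0.45526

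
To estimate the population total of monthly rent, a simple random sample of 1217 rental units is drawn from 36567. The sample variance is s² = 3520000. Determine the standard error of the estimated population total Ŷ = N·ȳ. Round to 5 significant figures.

1.9336 × 10^6

Var(Ŷ) = N²·Var(ȳ) = N²·(1 − n/N)·s²/n.
f = 1217/36567 = 0.03328137; Var(ȳ) = 0.96671863·3520000/1217 = 2796.0966.
Var(Ŷ) = 36567² · 2796.0966 = 3.738788 × 10^12.
SE(Ŷ) = √(3.738788 × 10^12) = 1.9336 × 10^6.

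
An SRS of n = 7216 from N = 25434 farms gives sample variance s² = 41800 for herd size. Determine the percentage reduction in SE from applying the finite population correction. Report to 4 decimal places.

f = n/N = 7216/25434 = 0.28371471.
SE_no-fpc = √(s²/n) = 2.4067993; SE_fpc = √((1−f)s²/n) = 2.0369618.
Ratio = √(1−f) = 0.84633639. Reduction = 100·(1 − 0.84633639) = 15.3664%.

15.3664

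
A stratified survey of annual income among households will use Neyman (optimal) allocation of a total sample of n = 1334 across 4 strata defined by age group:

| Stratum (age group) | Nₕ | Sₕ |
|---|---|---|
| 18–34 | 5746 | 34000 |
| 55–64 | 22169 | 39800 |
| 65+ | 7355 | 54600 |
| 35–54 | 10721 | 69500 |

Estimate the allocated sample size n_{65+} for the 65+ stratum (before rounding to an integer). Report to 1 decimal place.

240.8

Neyman allocation: nₕ = n·NₕSₕ / Σⱼ NⱼSⱼ.
Σ NⱼSⱼ = 5746·34000 + 22169·39800 + 7355·54600 + 10721·69500 = 2.2243827 × 10^9.
n_{65+} = 1334·7355·54600 / (2.2243827 × 10^9) = 240.8.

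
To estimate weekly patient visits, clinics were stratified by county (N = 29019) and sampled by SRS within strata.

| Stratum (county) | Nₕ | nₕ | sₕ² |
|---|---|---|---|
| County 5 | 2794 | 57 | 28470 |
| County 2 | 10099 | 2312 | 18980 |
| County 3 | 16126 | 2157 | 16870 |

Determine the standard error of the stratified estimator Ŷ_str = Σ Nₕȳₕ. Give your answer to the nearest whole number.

Var(Ŷ_str) = Σₕ Nₕ²(1 − fₕ)sₕ²/nₕ.
County 5: 2794²·(1 − 57/2794)·28470/57 = 3.8195642 × 10^9.
County 2: 10099²·(1 − 2312/10099)·18980/2312 = 6.4559019 × 10^8.
County 3: 16126²·(1 − 2157/16126)·16870/2157 = 1.7618012 × 10^9.
Sum = 6.2269556 × 10^9.
SE = √(6.2269556 × 10^9) = 78911.

78911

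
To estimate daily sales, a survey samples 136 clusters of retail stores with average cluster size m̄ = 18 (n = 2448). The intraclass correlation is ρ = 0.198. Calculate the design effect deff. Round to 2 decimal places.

4.37

deff = 1 + (18 − 1)·0.198 = 1 + 3.366 = 4.366.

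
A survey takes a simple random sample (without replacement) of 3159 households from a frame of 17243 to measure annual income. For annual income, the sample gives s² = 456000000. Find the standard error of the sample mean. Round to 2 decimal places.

Under SRS without replacement, Var(ȳ) = (1 − f)·s²/n with f = n/N = 3159/17243 = 0.18320478.
Var(ȳ) = (1 − 0.18320478)·456000000/3159 = 0.81679522·144349.48 = 117903.96.
SE(ȳ) = √(117903.96) = 343.37.

343.37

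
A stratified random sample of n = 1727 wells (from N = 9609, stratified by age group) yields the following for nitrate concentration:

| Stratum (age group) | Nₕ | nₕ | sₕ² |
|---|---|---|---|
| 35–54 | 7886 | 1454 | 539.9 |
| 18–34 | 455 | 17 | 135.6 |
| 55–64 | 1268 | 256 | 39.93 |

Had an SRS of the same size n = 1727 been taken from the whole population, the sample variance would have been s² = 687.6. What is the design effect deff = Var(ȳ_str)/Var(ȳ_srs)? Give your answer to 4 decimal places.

0.6839

Var(ȳ_str) = Σ Wₕ²(1−fₕ)sₕ²/nₕ with Wₕ = Nₕ/9609:
  35–54: (7886/9609)²·(1−1454/7886)·539.9/1454 = 0.20398364
  18–34: (455/9609)²·(1−17/455)·135.6/17 = 0.017216303
  55–64: (1268/9609)²·(1−256/1268)·39.93/256 = 0.0021677177
  → Var(ȳ_str) = 0.22336766.
Var(ȳ_srs) = (1 − 1727/9609)·687.6/1727 = 0.32658916.
deff = 0.22336766 / 0.32658916 = 0.6839.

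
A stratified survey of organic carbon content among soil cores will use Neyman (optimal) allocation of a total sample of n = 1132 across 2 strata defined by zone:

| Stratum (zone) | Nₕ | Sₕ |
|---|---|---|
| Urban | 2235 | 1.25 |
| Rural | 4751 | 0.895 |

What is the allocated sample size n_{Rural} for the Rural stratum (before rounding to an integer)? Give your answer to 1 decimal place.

Neyman allocation: nₕ = n·NₕSₕ / Σⱼ NⱼSⱼ.
Σ NⱼSⱼ = 2235·1.25 + 4751·0.895 = 7045.895.
n_{Rural} = 1132·4751·0.895 / 7045.895 = 683.2.

683.2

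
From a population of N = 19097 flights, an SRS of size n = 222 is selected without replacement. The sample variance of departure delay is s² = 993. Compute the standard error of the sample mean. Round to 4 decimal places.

Under SRS without replacement, Var(ȳ) = (1 − f)·s²/n with f = n/N = 222/19097 = 0.01162486.
Var(ȳ) = (1 − 0.01162486)·993/222 = 0.98837514·4.472973 = 4.4209753.
SE(ȳ) = √(4.4209753) = 2.1026.

2.1026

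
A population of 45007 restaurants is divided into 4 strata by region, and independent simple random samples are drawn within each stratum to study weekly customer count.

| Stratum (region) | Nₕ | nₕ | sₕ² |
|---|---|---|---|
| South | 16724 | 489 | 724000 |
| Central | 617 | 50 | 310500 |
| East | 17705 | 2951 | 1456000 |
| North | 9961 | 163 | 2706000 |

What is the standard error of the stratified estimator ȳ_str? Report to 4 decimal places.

32.6041

Var(ȳ_str) = Σₕ Wₕ²(1 − fₕ)sₕ²/nₕ with Wₕ = Nₕ/N, N = 45007.
South: Wₕ = 0.37158664; term = 0.37158664²·(1 − 0.02923942)·724000/489 = 198.45499.
Central: Wₕ = 0.01370898; term = 0.01370898²·(1 − 0.08103728)·310500/50 = 1.0725059.
East: Wₕ = 0.39338325; term = 0.39338325²·(1 − 0.16667608)·1456000/2951 = 63.626458.
North: Wₕ = 0.22132113; term = 0.22132113²·(1 − 0.01636382)·2706000/163 = 799.87189.
Sum = 1063.0258.
SE = √(1063.0258) = 32.6041.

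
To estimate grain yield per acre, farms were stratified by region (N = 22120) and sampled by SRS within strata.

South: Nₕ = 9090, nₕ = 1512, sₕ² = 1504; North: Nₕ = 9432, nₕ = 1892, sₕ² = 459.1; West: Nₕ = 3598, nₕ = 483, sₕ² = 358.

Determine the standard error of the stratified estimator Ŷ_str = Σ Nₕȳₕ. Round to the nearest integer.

Var(Ŷ_str) = Σₕ Nₕ²(1 − fₕ)sₕ²/nₕ.
South: 9090²·(1 − 1512/9090)·1504/1512 = 6.8519554 × 10^7.
North: 9432²·(1 − 1892/9432)·459.1/1892 = 1.7256841 × 10^7.
West: 3598²·(1 − 483/3598)·358/483 = 8.3072084 × 10^6.
Sum = 9.4083603 × 10^7.
SE = √(9.4083603 × 10^7) = 9700.

9700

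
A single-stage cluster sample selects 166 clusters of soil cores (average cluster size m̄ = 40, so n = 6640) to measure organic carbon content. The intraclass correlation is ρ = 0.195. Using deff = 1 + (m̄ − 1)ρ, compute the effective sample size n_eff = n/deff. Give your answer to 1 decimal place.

771.6

deff = 1 + (40 − 1)·0.195 = 1 + 7.605 = 8.605.
n_eff = 6640 / 8.605 = 771.6.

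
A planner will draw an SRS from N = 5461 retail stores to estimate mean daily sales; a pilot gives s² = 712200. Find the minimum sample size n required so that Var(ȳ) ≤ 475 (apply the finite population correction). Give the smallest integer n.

Without fpc, n₀ = s²/D = 712200/475 = 1499.3684.
With fpc, (1 − n/N)·s²/n ≤ D requires n ≥ n₀/(1 + n₀/N) = 1499.3684/(1 + 1499.3684/5461) = 1176.3818.
Rounding up, n = 1177.

1177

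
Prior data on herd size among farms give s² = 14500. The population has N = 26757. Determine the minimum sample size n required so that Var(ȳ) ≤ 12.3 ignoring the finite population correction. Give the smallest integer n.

Without fpc, n₀ = s²/D = 14500/12.3 = 1178.8618.
Rounding up, n = 1179.

1179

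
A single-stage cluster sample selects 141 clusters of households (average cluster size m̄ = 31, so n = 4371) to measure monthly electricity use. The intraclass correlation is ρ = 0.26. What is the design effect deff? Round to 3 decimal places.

deff = 1 + (31 − 1)·0.26 = 1 + 7.8 = 8.8.

8.800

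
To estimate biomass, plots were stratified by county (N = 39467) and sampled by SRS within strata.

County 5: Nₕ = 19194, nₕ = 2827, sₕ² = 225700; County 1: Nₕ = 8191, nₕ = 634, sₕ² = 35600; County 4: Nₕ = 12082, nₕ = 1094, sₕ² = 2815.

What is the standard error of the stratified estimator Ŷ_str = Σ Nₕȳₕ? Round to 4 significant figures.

170000

Var(Ŷ_str) = Σₕ Nₕ²(1 − fₕ)sₕ²/nₕ.
County 5: 19194²·(1 − 2827/19194)·225700/2827 = 2.5080739 × 10^10.
County 1: 8191²·(1 − 634/8191)·35600/634 = 3.4757384 × 10^9.
County 4: 12082²·(1 − 1094/12082)·2815/1094 = 3.4160055 × 10^8.
Sum = 2.8898078 × 10^10.
SE = √(2.8898078 × 10^10) = 170000.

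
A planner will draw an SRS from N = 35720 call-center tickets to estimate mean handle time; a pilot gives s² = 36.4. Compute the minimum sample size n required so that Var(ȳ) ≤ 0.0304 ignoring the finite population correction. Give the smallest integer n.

1198

Without fpc, n₀ = s²/D = 36.4/0.0304 = 1197.3684.
Rounding up, n = 1198.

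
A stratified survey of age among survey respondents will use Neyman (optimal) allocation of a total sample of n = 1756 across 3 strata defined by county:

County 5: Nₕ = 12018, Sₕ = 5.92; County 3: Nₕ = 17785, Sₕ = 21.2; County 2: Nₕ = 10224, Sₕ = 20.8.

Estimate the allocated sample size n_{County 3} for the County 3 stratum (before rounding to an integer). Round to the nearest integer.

Neyman allocation: nₕ = n·NₕSₕ / Σⱼ NⱼSⱼ.
Σ NⱼSⱼ = 12018·5.92 + 17785·21.2 + 10224·20.8 = 660847.76.
n_{County 3} = 1756·17785·21.2 / 660847.76 = 1002.

1002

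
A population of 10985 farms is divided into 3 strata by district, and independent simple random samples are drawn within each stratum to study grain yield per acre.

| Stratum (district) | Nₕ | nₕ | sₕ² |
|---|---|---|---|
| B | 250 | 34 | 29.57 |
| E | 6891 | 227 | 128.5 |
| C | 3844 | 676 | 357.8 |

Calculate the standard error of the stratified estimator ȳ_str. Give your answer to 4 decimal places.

0.5189

Var(ȳ_str) = Σₕ Wₕ²(1 − fₕ)sₕ²/nₕ with Wₕ = Nₕ/N, N = 10985.
B: Wₕ = 0.02275831; term = 0.02275831²·(1 − 0.13600000)·29.57/34 = 3.8919392 × 10^-4.
E: Wₕ = 0.62730997; term = 0.62730997²·(1 − 0.03294152)·128.5/227 = 0.21542415.
C: Wₕ = 0.34993173; term = 0.34993173²·(1 − 0.17585848)·357.8/676 = 0.053414857.
Sum = 0.2692282.
SE = √(0.2692282) = 0.5189.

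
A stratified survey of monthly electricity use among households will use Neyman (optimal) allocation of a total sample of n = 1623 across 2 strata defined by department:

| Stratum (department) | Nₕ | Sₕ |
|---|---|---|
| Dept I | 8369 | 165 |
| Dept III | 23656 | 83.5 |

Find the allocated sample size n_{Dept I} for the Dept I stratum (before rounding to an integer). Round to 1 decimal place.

667.8

Neyman allocation: nₕ = n·NₕSₕ / Σⱼ NⱼSⱼ.
Σ NⱼSⱼ = 8369·165 + 23656·83.5 = 3.356161 × 10^6.
n_{Dept I} = 1623·8369·165 / (3.356161 × 10^6) = 667.8.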